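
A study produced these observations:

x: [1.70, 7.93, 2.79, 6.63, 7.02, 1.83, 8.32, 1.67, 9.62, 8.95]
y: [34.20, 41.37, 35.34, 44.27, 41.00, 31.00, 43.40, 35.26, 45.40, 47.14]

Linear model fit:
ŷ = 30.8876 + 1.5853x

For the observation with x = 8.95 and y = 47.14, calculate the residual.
Residual = 2.0640

The residual is the difference between the actual value and the predicted value:

Residual = y - ŷ

Step 1: Calculate predicted value
ŷ = 30.8876 + 1.5853 × 8.95
ŷ = 45.0760

Step 2: Calculate residual
Residual = 47.14 - 45.0760
Residual = 2.0640

Interpretation: the model underestimates the actual value by 2.0640 at this point (positive residual → observation lies above the fitted line).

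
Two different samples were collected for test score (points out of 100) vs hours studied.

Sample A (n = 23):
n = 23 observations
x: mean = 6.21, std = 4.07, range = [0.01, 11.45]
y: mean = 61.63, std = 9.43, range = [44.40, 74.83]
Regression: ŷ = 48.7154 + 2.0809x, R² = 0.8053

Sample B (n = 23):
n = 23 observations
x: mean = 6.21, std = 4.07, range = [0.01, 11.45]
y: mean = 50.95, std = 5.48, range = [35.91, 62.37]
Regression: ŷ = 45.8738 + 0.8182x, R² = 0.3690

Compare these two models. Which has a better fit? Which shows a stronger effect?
Model A has the better fit (R² = 0.8053 vs 0.3690). Model A shows the stronger effect (|β₁| = 2.0809 vs 0.8182).

Model Comparison:

Which explains more variance? (R²)
- Model A: R² = 0.8053 → 80.53% of variance in test score explained
- Model B: R² = 0.3690 → 36.90% of variance in test score explained
- 0.8053 > 0.3690 → Model A has the better fit

Strength of effect — compare |β₁|:
- Model A: β₁ = 2.0809 → predicted test score rises 2.0809 points per additional hour of study time
- Model B: β₁ = 0.8182 → predicted test score rises 0.8182 points per additional hour of study time
- |2.0809| > |0.8182| → Model A shows the stronger marginal effect

Note: A better fit (higher R²) doesn't necessarily mean a more important relationship.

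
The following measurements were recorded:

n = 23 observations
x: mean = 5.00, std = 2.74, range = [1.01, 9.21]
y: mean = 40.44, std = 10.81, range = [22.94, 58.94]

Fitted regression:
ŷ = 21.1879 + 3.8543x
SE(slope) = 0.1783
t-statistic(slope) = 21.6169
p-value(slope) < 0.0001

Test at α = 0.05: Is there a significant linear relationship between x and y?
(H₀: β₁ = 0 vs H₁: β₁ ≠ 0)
p-value < 0.0001 < α = 0.05, so we reject H₀. The relationship is significant.

Hypothesis test for the slope coefficient:

H₀: β₁ = 0 (no linear relationship)
H₁: β₁ ≠ 0 (linear relationship exists)

Test statistic: t = β̂₁ / SE(β̂₁) = 3.8543 / 0.1783 = 21.6169

With df = 21, the two-sided p-value for |t| = 21.6169 is <0.0001.

Decision rule: reject H₀ if p-value < α.
p-value < 0.0001 < α = 0.05 → reject H₀.

There is sufficient evidence at the 5% significance level to conclude that a linear relationship exists between x and y.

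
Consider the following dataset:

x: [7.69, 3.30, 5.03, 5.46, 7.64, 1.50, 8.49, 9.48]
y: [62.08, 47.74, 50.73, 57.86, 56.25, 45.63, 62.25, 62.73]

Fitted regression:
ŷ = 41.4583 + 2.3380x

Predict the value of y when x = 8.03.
ŷ = 60.2324

To predict y for x = 8.03, substitute into the regression equation:

ŷ = 41.4583 + 2.3380 × 8.03
ŷ = 41.4583 + 18.7741
ŷ = 60.2324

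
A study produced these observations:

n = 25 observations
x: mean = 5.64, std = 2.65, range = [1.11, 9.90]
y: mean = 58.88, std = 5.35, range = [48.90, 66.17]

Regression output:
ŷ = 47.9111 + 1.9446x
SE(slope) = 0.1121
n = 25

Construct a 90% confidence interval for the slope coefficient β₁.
The 90% CI for β₁ is (1.7525, 2.1367)

Confidence interval for the slope:

The 90% CI for β₁ is: β̂₁ ± t*(α/2, n-2) × SE(β̂₁)

Step 1: Find critical t-value
- Confidence level = 0.9
- Degrees of freedom = n - 2 = 25 - 2 = 23
- t*(α/2, 23) = 1.7139

Step 2: Calculate margin of error
Margin = 1.7139 × 0.1121 = 0.1921

Step 3: Construct interval
CI = 1.9446 ± 0.1921
CI = (1.7525, 2.1367)

Interpretation: We are 90% confident that the true slope β₁ lies between 1.7525 and 2.1367.
Both endpoints are positive, so the data support a genuinely positive slope at this confidence level.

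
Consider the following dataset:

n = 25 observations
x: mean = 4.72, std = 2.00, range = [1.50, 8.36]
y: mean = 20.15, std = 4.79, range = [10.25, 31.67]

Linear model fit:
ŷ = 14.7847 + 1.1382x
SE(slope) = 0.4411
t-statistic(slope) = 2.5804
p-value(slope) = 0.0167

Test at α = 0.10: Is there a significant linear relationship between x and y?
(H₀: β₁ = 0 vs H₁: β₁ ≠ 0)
p-value = 0.0167 < α = 0.10, so we reject H₀. The relationship is significant.

Hypothesis test for the slope coefficient:

H₀: β₁ = 0 (no linear relationship)
H₁: β₁ ≠ 0 (linear relationship exists)

Test statistic: t = β̂₁ / SE(β̂₁) = 1.1382 / 0.4411 = 2.5804

The p-value (0.0167) is the probability, under H₀, of a t-statistic at least as extreme as |t| = 2.5804 (two-sided, df = n − 2 = 23).

Decision rule: reject H₀ if p-value < α.
p-value = 0.0167 < α = 0.10 → reject H₀.

There is sufficient evidence at the 10% significance level to conclude that a linear relationship exists between x and y.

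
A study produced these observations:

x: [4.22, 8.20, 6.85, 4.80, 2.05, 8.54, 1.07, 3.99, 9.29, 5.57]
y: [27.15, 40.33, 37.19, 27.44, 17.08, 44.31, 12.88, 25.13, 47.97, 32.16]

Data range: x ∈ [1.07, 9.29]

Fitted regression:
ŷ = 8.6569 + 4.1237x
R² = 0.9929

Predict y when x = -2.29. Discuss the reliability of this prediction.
ŷ = -0.7864 (extrapolation — x = -2.29 lies outside [1.07, 9.29], so reliability is low).

Prediction calculation:
ŷ = 8.6569 + 4.1237 × (-2.29)
ŷ = -0.7864

Reliability:
- Data range: x ∈ [1.07, 9.29]
- Prediction point: x = -2.29 is 3.36 units below the observed range → this is EXTRAPOLATION, not interpolation

Why that matters here:
- There are no observations near this x to validate the fitted line there
- The standard error of prediction grows with (x − x̄)², and x = -2.29 is far from x̄ = 5.46
- Real relationships often flatten, saturate, or turn nonlinear at extremes

The R² = 0.9929 only validates the fit within [1.07, 9.29]; treat ŷ = -0.7864 with caution.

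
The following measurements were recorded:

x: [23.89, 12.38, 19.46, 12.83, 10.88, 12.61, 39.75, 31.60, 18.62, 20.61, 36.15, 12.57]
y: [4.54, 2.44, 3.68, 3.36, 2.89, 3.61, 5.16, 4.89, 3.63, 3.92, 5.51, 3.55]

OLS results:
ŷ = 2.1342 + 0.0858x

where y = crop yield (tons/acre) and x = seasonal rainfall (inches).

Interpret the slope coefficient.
On average, crop yield is about 0.0858 tons/acre higher for every extra inch of rainfall.

The slope β₁ = 0.0858 gives the rate at which the fitted crop yield changes with rainfall.

Interpretation:
- Rainfall up by 1 inch → predicted crop yield increases by 0.0858 tons/acre
- This is a linear approximation: the same per-unit change is assumed across the whole observed x range
- The slope describes association in these data, not necessarily a causal effect

The intercept β₀ = 2.1342 is the predicted crop yield when rainfall = 0; since the smallest observed x is 10.88, this is an extrapolation and mainly anchors the line.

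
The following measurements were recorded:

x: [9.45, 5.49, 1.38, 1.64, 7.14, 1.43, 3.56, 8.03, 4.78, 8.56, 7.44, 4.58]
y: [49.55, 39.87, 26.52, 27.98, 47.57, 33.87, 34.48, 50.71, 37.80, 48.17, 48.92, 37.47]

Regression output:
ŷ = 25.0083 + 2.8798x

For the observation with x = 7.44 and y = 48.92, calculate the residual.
Residual = 2.4860

The residual is the difference between the actual value and the predicted value:

Residual = y - ŷ

Step 1: Calculate predicted value
ŷ = 25.0083 + 2.8798 × 7.44
ŷ = 46.4340

Step 2: Calculate residual
Residual = 48.92 - 46.4340
Residual = 2.4860

Interpretation: the model underestimates the actual value by 2.4860 at this point (positive residual → observation lies above the fitted line).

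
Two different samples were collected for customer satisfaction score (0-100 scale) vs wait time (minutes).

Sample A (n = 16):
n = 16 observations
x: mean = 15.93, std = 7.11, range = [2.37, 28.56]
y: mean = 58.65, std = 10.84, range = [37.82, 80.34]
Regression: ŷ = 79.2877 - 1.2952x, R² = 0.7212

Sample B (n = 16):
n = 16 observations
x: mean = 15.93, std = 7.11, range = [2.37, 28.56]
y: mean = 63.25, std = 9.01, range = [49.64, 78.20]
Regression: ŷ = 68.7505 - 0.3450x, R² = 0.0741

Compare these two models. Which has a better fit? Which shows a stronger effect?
Model A has the better fit (R² = 0.7212 vs 0.0741). Model A shows the stronger effect (|β₁| = 1.2952 vs 0.3450).

Model Comparison:

Goodness of fit (R²):
- Model A: R² = 0.7212 → 72.12% of variance in satisfaction score explained
- Model B: R² = 0.0741 → 7.41% of variance in satisfaction score explained
- 0.7212 > 0.0741 → Model A has the better fit

Effect size (slope magnitude):
- Model A: β₁ = -1.2952 → predicted satisfaction score falls 1.2952 points per additional minute of wait time
- Model B: β₁ = -0.3450 → predicted satisfaction score falls 0.3450 points per additional minute of wait time
- |-1.2952| > |-0.3450| → Model A shows the stronger marginal effect

Note: A steeper slope doesn't make a better model if the scatter around the line is large.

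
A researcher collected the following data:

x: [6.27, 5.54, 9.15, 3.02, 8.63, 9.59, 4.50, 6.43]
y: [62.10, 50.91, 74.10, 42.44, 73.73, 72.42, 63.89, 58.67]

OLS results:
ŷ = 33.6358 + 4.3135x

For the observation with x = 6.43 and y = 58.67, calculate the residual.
Residual = -2.7016

The residual is the difference between the actual value and the predicted value:

Residual = y - ŷ

Step 1: Calculate predicted value
ŷ = 33.6358 + 4.3135 × 6.43
ŷ = 61.3716

Step 2: Calculate residual
Residual = 58.67 - 61.3716
Residual = -2.7016

Interpretation: the model overestimates the actual value by 2.7016 at this point (negative residual → observation lies below the fitted line).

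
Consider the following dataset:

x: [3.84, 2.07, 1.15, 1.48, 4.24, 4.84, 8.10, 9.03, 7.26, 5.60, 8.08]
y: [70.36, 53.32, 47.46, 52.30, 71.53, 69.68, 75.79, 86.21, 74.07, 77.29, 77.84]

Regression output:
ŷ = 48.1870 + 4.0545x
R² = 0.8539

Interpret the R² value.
About 85.39% of the variability in y is accounted for by the regression on x (R² = 0.8539) — a strong linear fit.

The coefficient of determination R² is the fraction of the total variation in y that the fitted line accounts for.

Here R² = 0.8539:
- Explained: 85.39% of the variation in y
- Unexplained (residual): 100% − 85.39% = 14.61%
- Rule of thumb (below 0.3 weak; 0.3 to below 0.7 moderate; 0.7 and above strong) → strong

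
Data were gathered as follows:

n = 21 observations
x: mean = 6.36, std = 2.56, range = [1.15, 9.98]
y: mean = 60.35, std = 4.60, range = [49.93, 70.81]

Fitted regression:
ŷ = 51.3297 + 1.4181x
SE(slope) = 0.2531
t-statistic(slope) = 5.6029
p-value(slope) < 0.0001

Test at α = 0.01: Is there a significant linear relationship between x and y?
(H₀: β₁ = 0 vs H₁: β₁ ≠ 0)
p-value < 0.0001 < α = 0.01, so we reject H₀. The relationship is significant.

Hypothesis test for the slope coefficient:

H₀: β₁ = 0 (no linear relationship)
H₁: β₁ ≠ 0 (linear relationship exists)

Test statistic: t = β̂₁ / SE(β̂₁) = 1.4181 / 0.2531 = 5.6029

The p-value (<0.0001) is the probability, under H₀, of a t-statistic at least as extreme as |t| = 5.6029 (two-sided, df = n − 2 = 19).

Decision rule: reject H₀ if p-value < α.
p-value < 0.0001 < α = 0.01 → reject H₀.

Conclusion: the linear association between x and y is significant at the 1% level.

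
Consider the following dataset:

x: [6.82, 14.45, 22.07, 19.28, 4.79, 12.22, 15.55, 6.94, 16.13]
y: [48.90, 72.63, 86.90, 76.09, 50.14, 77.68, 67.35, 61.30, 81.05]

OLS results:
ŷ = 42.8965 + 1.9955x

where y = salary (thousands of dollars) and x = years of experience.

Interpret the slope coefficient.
On average, salary is about 1.9955 thousand dollars higher for every extra year of experience.

The slope coefficient β₁ = 1.9955 represents the marginal effect of experience on salary.

Interpretation:
- Experience up by 1 year → predicted salary increases by 1.9955 thousand dollars
- This is a linear approximation: the same per-unit change is assumed across the whole observed x range
- The sign (+) gives the direction; the magnitude 1.9955 gives the size of the effect per year

The intercept β₀ = 42.8965 is the predicted salary when experience = 0; since the smallest observed x is 4.79, this is an extrapolation and mainly anchors the line.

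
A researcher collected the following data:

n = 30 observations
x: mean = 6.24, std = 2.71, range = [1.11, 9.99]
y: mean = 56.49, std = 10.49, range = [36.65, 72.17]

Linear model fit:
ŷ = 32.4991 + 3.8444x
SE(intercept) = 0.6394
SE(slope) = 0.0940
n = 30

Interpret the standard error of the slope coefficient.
The slope 3.8444 is pinned down to within about ±0.0940 (one SE) by these data — relative uncertainty 2.4%, i.e. precise.

What SE measures:
- The standard error quantifies the sampling variability of the coefficient estimate
- It is the estimated standard deviation of β̂₁ across hypothetical repeated samples of the same size
- Smaller SE → more precise estimate

Relative precision:
- SE / |β̂₁| = 0.0940 / 3.8444 = 2.4%
- Rule of thumb (under 20%: precise; 20% to under 50%: moderately precise; 50% or more: imprecise) → precise

Rough 95% range (±2 SE): 3.8444 ± 0.1880 → (3.6564, 4.0324).

What drives SE(β̂₁): wider spread of x values → smaller SE.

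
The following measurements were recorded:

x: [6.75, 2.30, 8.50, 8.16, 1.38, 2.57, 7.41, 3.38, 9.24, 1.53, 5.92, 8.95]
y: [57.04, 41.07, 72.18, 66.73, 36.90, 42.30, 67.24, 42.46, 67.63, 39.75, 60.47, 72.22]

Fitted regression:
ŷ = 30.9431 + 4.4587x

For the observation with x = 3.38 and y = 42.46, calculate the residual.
Residual = -3.5535

The residual is the difference between the actual value and the predicted value:

Residual = y - ŷ

Step 1: Calculate predicted value
ŷ = 30.9431 + 4.4587 × 3.38
ŷ = 46.0135

Step 2: Calculate residual
Residual = 42.46 - 46.0135
Residual = -3.5535

Sign check: y < ŷ, so the point is below the line and the fit overestimates here.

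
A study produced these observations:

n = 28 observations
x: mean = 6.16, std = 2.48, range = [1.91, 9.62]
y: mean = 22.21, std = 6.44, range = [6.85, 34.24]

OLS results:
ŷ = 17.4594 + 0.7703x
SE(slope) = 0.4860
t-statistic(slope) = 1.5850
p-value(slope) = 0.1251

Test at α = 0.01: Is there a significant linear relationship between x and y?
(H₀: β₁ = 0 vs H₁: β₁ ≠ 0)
p-value = 0.1251 ≥ α = 0.01, so we fail to reject H₀. The relationship is not significant.

Hypothesis test for the slope coefficient:

H₀: β₁ = 0 (no linear relationship)
H₁: β₁ ≠ 0 (linear relationship exists)

Test statistic: t = β̂₁ / SE(β̂₁) = 0.7703 / 0.4860 = 1.5850

p = 0.1251: how often a slope estimate this far from 0 (in SE units) would arise by chance if β₁ were truly 0.

Decision rule: reject H₀ if p-value < α.
p-value = 0.1251 ≥ α = 0.01 → fail to reject H₀.

There is not sufficient evidence at the 1% significance level to conclude that a linear relationship exists between x and y.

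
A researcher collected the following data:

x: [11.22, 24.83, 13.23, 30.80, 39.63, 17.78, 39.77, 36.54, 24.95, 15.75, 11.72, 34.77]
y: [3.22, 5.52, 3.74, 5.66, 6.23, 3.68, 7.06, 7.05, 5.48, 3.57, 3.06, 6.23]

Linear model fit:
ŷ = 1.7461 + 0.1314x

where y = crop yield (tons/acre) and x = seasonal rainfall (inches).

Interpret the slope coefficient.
On average, crop yield is about 0.1314 tons/acre higher for every extra inch of rainfall.

The slope β₁ = 0.1314 gives the rate at which the fitted crop yield changes with rainfall.

Interpretation:
- Rainfall up by 1 inch → predicted crop yield increases by 0.1314 tons/acre
- The effect is assumed constant over the observed range of x (linearity)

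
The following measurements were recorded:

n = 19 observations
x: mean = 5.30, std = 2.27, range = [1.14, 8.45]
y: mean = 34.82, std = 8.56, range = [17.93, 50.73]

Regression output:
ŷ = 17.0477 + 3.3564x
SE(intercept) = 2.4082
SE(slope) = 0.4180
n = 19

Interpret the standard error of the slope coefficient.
The slope 3.3564 is pinned down to within about ±0.4180 (one SE) by these data — relative uncertainty 12.5%, i.e. precise.

What SE measures:
- The standard error quantifies the sampling variability of the coefficient estimate
- It is the estimated standard deviation of β̂₁ across hypothetical repeated samples of the same size
- Smaller SE → more precise estimate

Relative precision:
- SE / |β̂₁| = 0.4180 / 3.3564 = 12.5%
- Rule of thumb (under 20%: precise; 20% to under 50%: moderately precise; 50% or more: imprecise) → precise

Link to the t-test: t = β̂₁ / SE(β̂₁) = 3.3564 / 0.4180 = 8.0297, the statistic for H₀: β₁ = 0.

What drives SE(β̂₁): wider spread of x values → smaller SE; more residual scatter → larger SE.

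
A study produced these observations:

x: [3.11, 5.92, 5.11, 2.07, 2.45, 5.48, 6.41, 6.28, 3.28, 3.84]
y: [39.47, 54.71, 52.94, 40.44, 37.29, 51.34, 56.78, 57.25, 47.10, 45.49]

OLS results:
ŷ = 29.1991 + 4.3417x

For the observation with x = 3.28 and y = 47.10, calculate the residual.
Residual = 3.6601

The residual is the difference between the actual value and the predicted value:

Residual = y - ŷ

Step 1: Calculate predicted value
ŷ = 29.1991 + 4.3417 × 3.28
ŷ = 43.4399

Step 2: Calculate residual
Residual = 47.10 - 43.4399
Residual = 3.6601

The residual is positive, so the observed y = 47.10 sits above the regression line (the line underestimates it by 3.6601).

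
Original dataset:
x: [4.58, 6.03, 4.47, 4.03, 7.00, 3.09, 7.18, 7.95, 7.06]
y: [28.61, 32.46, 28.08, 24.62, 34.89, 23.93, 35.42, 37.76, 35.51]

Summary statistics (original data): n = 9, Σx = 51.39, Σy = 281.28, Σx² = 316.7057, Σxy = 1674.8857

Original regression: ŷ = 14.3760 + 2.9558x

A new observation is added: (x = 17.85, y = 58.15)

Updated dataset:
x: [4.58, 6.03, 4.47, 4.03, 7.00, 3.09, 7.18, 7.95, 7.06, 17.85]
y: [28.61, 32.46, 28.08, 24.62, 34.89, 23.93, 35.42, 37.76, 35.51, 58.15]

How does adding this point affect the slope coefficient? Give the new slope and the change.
The slope changes from 2.9558 to 2.3260 (change of -0.6298, or -21.3%).

x = 17.85 lies well outside the original x-range [3.09, 7.95] (x̄ ≈ 5.71), so this observation has high leverage and can move the slope substantially.

Step 1: Update the sums with the new point (n goes from 9 to 10)
Σx  = 51.39 + 17.85 = 69.24
Σy  = 281.28 + 58.15 = 339.43
Σx² = 316.7057 + 17.85² = 316.7057 + 318.6225 = 635.3282
Σxy = 1674.8857 + 17.85×58.15 = 1674.8857 + 1037.9775 = 2712.8632

Step 2: Recompute the slope with b₁ = (nΣxy − ΣxΣy) / (nΣx² − (Σx)²)
Numerator   = 10×2712.8632 − 69.24×339.43 = 27128.6320 − 23502.1332 = 3626.4988
Denominator = 10×635.3282 − 69.24² = 6353.2820 − 4794.1776 = 1559.1044
b₁(new) = 3626.4988 / 1559.1044 = 2.3260

(Same formula on the original sums: (9×1674.8857 − 51.39×281.28) / (9×316.7057 − 51.39²) = 618.9921 / 209.4192 = 2.9558, matching the given fit.)

Step 3: Change in slope
Δβ₁ = 2.3260 − 2.9558 = -0.6298
Relative change = -0.6298 / 2.9558 × 100% = -21.3%
→ the slope decreases when the point is added.

A high-leverage point only changes the slope if it is off the original line; here y = 58.15 is below the original trend, so the slope decreases.
In practice: investigate whether it comes from the same population as the rest of the sample; examine leverage (hᵢ) and Cook's distance rather than deleting it automatically.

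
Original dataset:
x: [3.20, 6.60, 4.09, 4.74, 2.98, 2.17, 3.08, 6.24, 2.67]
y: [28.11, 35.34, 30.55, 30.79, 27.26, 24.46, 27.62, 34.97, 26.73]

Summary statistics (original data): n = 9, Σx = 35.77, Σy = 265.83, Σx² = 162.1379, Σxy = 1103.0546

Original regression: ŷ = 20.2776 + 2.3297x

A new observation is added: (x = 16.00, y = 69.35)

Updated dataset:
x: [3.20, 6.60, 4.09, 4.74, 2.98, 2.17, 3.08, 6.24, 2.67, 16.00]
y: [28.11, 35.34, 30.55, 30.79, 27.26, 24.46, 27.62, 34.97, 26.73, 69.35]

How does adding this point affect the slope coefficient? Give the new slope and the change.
Adding the point moves β₁ from 2.3297 to 3.1802, i.e. it increases by 0.8505 (+36.5%).

x = 16.00 lies well outside the original x-range [2.17, 6.60] (x̄ ≈ 3.97), so this observation has high leverage and can move the slope substantially.

Step 1: Update the sums with the new point (n goes from 9 to 10)
Σx  = 35.77 + 16.00 = 51.77
Σy  = 265.83 + 69.35 = 335.18
Σx² = 162.1379 + 16.00² = 162.1379 + 256.0000 = 418.1379
Σxy = 1103.0546 + 16.00×69.35 = 1103.0546 + 1109.6000 = 2212.6546

Step 2: Recompute the slope with b₁ = (nΣxy − ΣxΣy) / (nΣx² − (Σx)²)
Numerator   = 10×2212.6546 − 51.77×335.18 = 22126.5460 − 17352.2686 = 4774.2774
Denominator = 10×418.1379 − 51.77² = 4181.3790 − 2680.1329 = 1501.2461
b₁(new) = 4774.2774 / 1501.2461 = 3.1802

(Same formula on the original sums: (9×1103.0546 − 35.77×265.83) / (9×162.1379 − 35.77²) = 418.7523 / 179.7482 = 2.3297, matching the given fit.)

Step 3: Change in slope
Δβ₁ = 3.1802 − 2.3297 = +0.8505
Relative change = +0.8505 / 2.3297 × 100% = +36.5%
→ the slope increases when the point is added.

A high-leverage point only changes the slope if it is off the original line; here y = 69.35 is above the original trend, so the slope increases.
In practice: refit with and without it and report both if conclusions differ.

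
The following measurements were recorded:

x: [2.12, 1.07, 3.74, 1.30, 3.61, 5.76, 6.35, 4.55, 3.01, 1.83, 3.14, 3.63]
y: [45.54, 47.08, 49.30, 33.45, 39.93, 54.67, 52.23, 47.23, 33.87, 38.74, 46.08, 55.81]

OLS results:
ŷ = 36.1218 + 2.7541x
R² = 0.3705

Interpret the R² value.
The model explains 37.05% of the variance in y (R² = 0.3705), leaving 62.95% unexplained; the fit is moderate.

R² = 1 − SS_res/SS_tot compares the residual scatter to the total scatter of y about its mean.

Here R² = 0.3705:
- Explained: 37.05% of the variation in y
- Unexplained (residual): 100% − 37.05% = 62.95%
- Rule of thumb (below 0.3 weak; 0.3 to below 0.7 moderate; 0.7 and above strong) → moderate

Note: R² never decreases when predictors are added, so it should not be used alone to compare models of different size.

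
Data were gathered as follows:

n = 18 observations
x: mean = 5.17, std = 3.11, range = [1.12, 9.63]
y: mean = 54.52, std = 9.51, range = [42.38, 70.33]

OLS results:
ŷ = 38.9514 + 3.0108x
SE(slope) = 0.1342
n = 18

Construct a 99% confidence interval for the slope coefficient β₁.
The 99% CI for β₁ is (2.6188, 3.4028)

Confidence interval for the slope:

The 99% CI for β₁ is: β̂₁ ± t*(α/2, n-2) × SE(β̂₁)

Step 1: Find critical t-value
- Confidence level = 0.99
- Degrees of freedom = n - 2 = 18 - 2 = 16
- t*(α/2, 16) = 2.9208

Step 2: Calculate margin of error
Margin = 2.9208 × 0.1342 = 0.3920

Step 3: Construct interval
CI = 3.0108 ± 0.3920
CI = (2.6188, 3.4028)

Interpretation: We are 99% confident that the true slope β₁ lies between 2.6188 and 3.4028.
Since 0 is outside the interval, a two-sided test at α = 0.01 would reject H₀: β₁ = 0.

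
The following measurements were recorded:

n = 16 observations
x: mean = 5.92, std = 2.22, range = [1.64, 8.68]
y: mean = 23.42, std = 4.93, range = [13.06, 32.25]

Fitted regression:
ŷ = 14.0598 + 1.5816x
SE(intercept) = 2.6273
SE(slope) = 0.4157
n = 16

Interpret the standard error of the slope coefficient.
SE(slope) = 0.4157 measures the uncertainty in the estimated slope. The coefficient is estimated with moderate precision (SE/|β̂₁| = 26.3%).

SE(β̂₁) = 0.4157 says: if we drew many samples of n = 16 from the same population and refit each time, the fitted slopes would scatter with a standard deviation of roughly 0.4157 around the true β₁.

Relative precision:
- SE / |β̂₁| = 0.4157 / 1.5816 = 26.3%
- Rule of thumb (under 20%: precise; 20% to under 50%: moderately precise; 50% or more: imprecise) → moderately precise

Link to interval estimation: a confidence interval for β₁ is β̂₁ ± t* × 0.4157, so SE sets the half-width per unit of t*.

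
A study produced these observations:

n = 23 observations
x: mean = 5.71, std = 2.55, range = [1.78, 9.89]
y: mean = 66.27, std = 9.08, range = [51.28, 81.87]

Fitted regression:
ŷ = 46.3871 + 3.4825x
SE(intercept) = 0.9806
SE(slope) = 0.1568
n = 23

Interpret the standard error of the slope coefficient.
SE(β̂₁) = 0.1568 is the estimated standard deviation of the slope estimate across repeated samples; relative to β̂₁ = 3.4825 that is 4.5%, a precise estimate.

What SE measures:
- The standard error quantifies the sampling variability of the coefficient estimate
- It is the estimated standard deviation of β̂₁ across hypothetical repeated samples of the same size
- Smaller SE → more precise estimate

Relative precision:
- SE / |β̂₁| = 0.1568 / 3.4825 = 4.5%
- Rule of thumb (under 20%: precise; 20% to under 50%: moderately precise; 50% or more: imprecise) → precise

Link to the t-test: t = β̂₁ / SE(β̂₁) = 3.4825 / 0.1568 = 22.2098, the statistic for H₀: β₁ = 0.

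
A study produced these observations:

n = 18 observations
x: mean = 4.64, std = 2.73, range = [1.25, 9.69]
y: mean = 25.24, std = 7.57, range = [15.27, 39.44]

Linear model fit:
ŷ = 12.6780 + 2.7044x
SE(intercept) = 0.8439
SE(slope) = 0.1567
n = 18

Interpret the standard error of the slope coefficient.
The slope 2.7044 is pinned down to within about ±0.1567 (one SE) by these data — relative uncertainty 5.8%, i.e. precise.

SE(β̂₁) = s / √Sxx, where s is the residual standard deviation and Sxx = Σ(x − x̄)². It is the yardstick for how far β̂₁ = 2.7044 could plausibly be from the true slope.

Relative precision:
- SE / |β̂₁| = 0.1567 / 2.7044 = 5.8%
- Rule of thumb (under 20%: precise; 20% to under 50%: moderately precise; 50% or more: imprecise) → precise

Link to the t-test: t = β̂₁ / SE(β̂₁) = 2.7044 / 0.1567 = 17.2585, the statistic for H₀: β₁ = 0.

What drives SE(β̂₁): larger n (here n = 18) → smaller SE; wider spread of x values → smaller SE; more residual scatter → larger SE.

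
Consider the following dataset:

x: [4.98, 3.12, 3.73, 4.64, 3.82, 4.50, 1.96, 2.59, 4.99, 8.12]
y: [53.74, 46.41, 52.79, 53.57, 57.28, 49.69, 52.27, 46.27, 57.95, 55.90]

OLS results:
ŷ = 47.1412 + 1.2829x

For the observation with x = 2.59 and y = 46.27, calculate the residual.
Residual = -4.1939

The residual is the difference between the actual value and the predicted value:

Residual = y - ŷ

Step 1: Calculate predicted value
ŷ = 47.1412 + 1.2829 × 2.59
ŷ = 50.4639

Step 2: Calculate residual
Residual = 46.27 - 50.4639
Residual = -4.1939

The residual is negative, so the observed y = 46.27 sits below the regression line (the line overestimates it by 4.1939).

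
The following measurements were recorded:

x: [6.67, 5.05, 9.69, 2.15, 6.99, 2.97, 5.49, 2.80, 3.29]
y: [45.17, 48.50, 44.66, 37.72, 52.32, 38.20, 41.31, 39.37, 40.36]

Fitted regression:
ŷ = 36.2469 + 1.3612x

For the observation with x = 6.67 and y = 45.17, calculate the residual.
Residual = -0.1561

The residual is the difference between the actual value and the predicted value:

Residual = y - ŷ

Step 1: Calculate predicted value
ŷ = 36.2469 + 1.3612 × 6.67
ŷ = 45.3261

Step 2: Calculate residual
Residual = 45.17 - 45.3261
Residual = -0.1561

Sign check: y < ŷ, so the point is below the line and the fit overestimates here.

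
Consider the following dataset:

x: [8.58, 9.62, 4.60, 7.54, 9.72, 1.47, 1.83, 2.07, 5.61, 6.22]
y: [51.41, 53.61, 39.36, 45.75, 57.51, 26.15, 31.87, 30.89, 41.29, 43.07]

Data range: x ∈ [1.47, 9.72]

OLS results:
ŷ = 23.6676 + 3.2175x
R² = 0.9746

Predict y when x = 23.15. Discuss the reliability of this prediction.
The equation gives ŷ = 98.1527; however x = 23.15 is 13.43 units above the observed range, so this extrapolated value should not be trusted.

Prediction calculation:
ŷ = 23.6676 + 3.2175 × 23.15
ŷ = 98.1527

Reliability:
- Data range: x ∈ [1.47, 9.72]
- Prediction point: x = 23.15 is 13.43 units above the observed range → this is EXTRAPOLATION, not interpolation

Why that matters here:
- The standard error of prediction grows with (x − x̄)², and x = 23.15 is far from x̄ = 5.73
- R² describes fit only over the sampled x values; it says nothing about behaviour beyond them

Report the number if required, but flag clearly that it is an extrapolation.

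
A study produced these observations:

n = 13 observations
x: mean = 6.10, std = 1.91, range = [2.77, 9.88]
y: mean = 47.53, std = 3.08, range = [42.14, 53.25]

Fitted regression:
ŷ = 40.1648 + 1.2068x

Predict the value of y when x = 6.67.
ŷ = 48.2142

x = 6.67 lies inside the observed range [2.77, 9.88], so the fitted equation applies directly:

ŷ = 40.1648 + 1.2068 × 6.67
ŷ = 40.1648 + 8.0494
ŷ = 48.2142

This is the fitted mean response at that x — an individual observation would come with a wider prediction interval.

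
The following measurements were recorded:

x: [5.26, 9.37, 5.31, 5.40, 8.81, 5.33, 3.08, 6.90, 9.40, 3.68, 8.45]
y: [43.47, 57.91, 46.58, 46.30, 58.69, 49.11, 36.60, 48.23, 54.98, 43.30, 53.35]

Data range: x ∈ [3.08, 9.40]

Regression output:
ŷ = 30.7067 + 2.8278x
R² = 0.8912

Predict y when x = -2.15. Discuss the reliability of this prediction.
ŷ = 24.6269 (extrapolation — x = -2.15 lies outside [3.08, 9.40], so reliability is low).

Prediction calculation:
ŷ = 30.7067 + 2.8278 × (-2.15)
ŷ = 24.6269

Reliability:
- Data range: x ∈ [3.08, 9.40]
- Prediction point: x = -2.15 is 5.23 units below the observed range → this is EXTRAPOLATION, not interpolation

Why that matters here:
- The standard error of prediction grows with (x − x̄)², and x = -2.15 is far from x̄ = 6.45
- Real relationships often flatten, saturate, or turn nonlinear at extremes

A defensible statement: 'if the linear trend continued to x = -2.15, y would be about 24.6269' — the premise is untested.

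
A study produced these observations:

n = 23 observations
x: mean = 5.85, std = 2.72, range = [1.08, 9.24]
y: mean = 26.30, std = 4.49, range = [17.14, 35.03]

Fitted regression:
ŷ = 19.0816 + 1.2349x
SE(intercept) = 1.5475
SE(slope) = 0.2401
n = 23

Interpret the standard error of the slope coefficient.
SE(β̂₁) = 0.2401 is the estimated standard deviation of the slope estimate across repeated samples; relative to β̂₁ = 1.2349 that is 19.4%, a precise estimate.

SE(β̂₁) = 0.2401 says: if we drew many samples of n = 23 from the same population and refit each time, the fitted slopes would scatter with a standard deviation of roughly 0.2401 around the true β₁.

Relative precision:
- SE / |β̂₁| = 0.2401 / 1.2349 = 19.4%
- Rule of thumb (under 20%: precise; 20% to under 50%: moderately precise; 50% or more: imprecise) → precise

Link to interval estimation: a confidence interval for β₁ is β̂₁ ± t* × 0.2401, so SE sets the half-width per unit of t*.

What drives SE(β̂₁): larger n (here n = 23) → smaller SE.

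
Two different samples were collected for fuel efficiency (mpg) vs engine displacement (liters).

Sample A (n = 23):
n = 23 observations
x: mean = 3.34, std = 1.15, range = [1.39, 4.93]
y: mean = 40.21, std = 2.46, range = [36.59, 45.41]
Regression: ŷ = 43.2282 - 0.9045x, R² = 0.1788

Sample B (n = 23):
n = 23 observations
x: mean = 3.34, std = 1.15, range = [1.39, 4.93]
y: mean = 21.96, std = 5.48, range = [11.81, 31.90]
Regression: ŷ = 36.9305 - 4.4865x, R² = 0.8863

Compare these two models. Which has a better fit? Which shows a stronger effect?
Model B has the better fit (R² = 0.8863 vs 0.1788). Model B shows the stronger effect (|β₁| = 4.4865 vs 0.9045).

Model Comparison:

Goodness of fit (R²):
- Model A: R² = 0.1788 → 17.88% of variance in fuel efficiency explained
- Model B: R² = 0.8863 → 88.63% of variance in fuel efficiency explained
- 0.8863 > 0.1788 → Model B has the better fit

Effect size (slope magnitude):
- Model A: β₁ = -0.9045 → predicted fuel efficiency falls 0.9045 mpg per additional liter of engine displacement
- Model B: β₁ = -4.4865 → predicted fuel efficiency falls 4.4865 mpg per additional liter of engine displacement
- |-0.9045| < |-4.4865| → Model B shows the stronger marginal effect

Notes:
- R² measures how tightly points cluster around the line; β₁ measures how steep the line is — they answer different questions.
- The two samples could reflect different populations, time periods, or measurement quality.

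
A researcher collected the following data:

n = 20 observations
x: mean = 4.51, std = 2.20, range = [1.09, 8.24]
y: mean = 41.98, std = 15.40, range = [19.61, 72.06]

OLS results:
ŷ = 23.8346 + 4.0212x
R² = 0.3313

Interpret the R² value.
R² = 0.3313 means 33.13% of the variation in y is explained by the linear relationship with x. This indicates a moderate fit.

R² (coefficient of determination) measures the proportion of variance in y explained by the regression model.

Here R² = 0.3313:
- Explained: 33.13% of the variation in y
- Unexplained (residual): 100% − 33.13% = 66.87%
- Rule of thumb (below 0.3 weak; 0.3 to below 0.7 moderate; 0.7 and above strong) → moderate

Note: R² never decreases when predictors are added, so it should not be used alone to compare models of different size.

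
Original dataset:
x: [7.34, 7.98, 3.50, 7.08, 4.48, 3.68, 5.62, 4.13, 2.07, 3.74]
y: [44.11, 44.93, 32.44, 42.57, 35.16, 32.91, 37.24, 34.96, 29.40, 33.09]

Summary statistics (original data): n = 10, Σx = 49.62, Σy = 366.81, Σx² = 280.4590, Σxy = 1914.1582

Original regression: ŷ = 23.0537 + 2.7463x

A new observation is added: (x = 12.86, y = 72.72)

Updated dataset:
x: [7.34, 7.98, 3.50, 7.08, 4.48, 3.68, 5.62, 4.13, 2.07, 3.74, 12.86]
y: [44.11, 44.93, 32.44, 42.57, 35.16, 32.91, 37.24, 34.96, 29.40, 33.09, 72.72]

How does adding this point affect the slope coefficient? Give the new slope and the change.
The slope changes from 2.7463 to 3.8790 (change of +1.1327, or +41.2%).

The new point has HIGH LEVERAGE: x = 12.86 is far from the original mean x̄ = 49.62/10 ≈ 4.96 (original range [2.07, 7.98]).

Step 1: Update the sums with the new point (n goes from 10 to 11)
Σx  = 49.62 + 12.86 = 62.48
Σy  = 366.81 + 72.72 = 439.53
Σx² = 280.4590 + 12.86² = 280.4590 + 165.3796 = 445.8386
Σxy = 1914.1582 + 12.86×72.72 = 1914.1582 + 935.1792 = 2849.3374

Step 2: Recompute the slope with b₁ = (nΣxy − ΣxΣy) / (nΣx² − (Σx)²)
Numerator   = 11×2849.3374 − 62.48×439.53 = 31342.7114 − 27461.8344 = 3880.8770
Denominator = 11×445.8386 − 62.48² = 4904.2246 − 3903.7504 = 1000.4742
b₁(new) = 3880.8770 / 1000.4742 = 3.8790

(Same formula on the original sums: (10×1914.1582 − 49.62×366.81) / (10×280.4590 − 49.62²) = 940.4698 / 342.4456 = 2.7463, matching the given fit.)

Step 3: Change in slope
Δβ₁ = 3.8790 − 2.7463 = +1.1327
Relative change = +1.1327 / 2.7463 × 100% = +41.2%
→ the slope increases when the point is added.

Because the point sits above the extension of the original line at a high-leverage x, it tilts the fit up.
In practice: examine leverage (hᵢ) and Cook's distance rather than deleting it automatically.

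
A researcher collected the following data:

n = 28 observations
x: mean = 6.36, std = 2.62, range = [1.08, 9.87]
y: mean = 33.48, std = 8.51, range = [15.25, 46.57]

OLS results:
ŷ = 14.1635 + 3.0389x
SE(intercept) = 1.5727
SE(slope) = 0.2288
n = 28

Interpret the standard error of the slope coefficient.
The slope 3.0389 is pinned down to within about ±0.2288 (one SE) by these data — relative uncertainty 7.5%, i.e. precise.

SE(β̂₁) = s / √Sxx, where s is the residual standard deviation and Sxx = Σ(x − x̄)². It is the yardstick for how far β̂₁ = 3.0389 could plausibly be from the true slope.

Relative precision:
- SE / |β̂₁| = 0.2288 / 3.0389 = 7.5%
- Rule of thumb (under 20%: precise; 20% to under 50%: moderately precise; 50% or more: imprecise) → precise

Link to interval estimation: a confidence interval for β₁ is β̂₁ ± t* × 0.2288, so SE sets the half-width per unit of t*.

What drives SE(β̂₁): more residual scatter → larger SE; wider spread of x values → smaller SE; larger n (here n = 28) → smaller SE.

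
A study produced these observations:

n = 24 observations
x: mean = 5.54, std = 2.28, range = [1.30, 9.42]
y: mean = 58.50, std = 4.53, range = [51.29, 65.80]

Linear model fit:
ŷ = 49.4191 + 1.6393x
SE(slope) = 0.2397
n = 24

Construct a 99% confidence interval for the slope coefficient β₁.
The 99% CI for β₁ is (0.9636, 2.3150)

Confidence interval for the slope:

The 99% CI for β₁ is: β̂₁ ± t*(α/2, n-2) × SE(β̂₁)

Step 1: Find critical t-value
- Confidence level = 0.99
- Degrees of freedom = n - 2 = 24 - 2 = 22
- t*(α/2, 22) = 2.8188

Step 2: Calculate margin of error
Margin = 2.8188 × 0.2397 = 0.6757

Step 3: Construct interval
CI = 1.6393 ± 0.6757
CI = (0.9636, 2.3150)

Interpretation: We are 99% confident that the true slope β₁ lies between 0.9636 and 2.3150.
Since 0 is outside the interval, a two-sided test at α = 0.01 would reject H₀: β₁ = 0.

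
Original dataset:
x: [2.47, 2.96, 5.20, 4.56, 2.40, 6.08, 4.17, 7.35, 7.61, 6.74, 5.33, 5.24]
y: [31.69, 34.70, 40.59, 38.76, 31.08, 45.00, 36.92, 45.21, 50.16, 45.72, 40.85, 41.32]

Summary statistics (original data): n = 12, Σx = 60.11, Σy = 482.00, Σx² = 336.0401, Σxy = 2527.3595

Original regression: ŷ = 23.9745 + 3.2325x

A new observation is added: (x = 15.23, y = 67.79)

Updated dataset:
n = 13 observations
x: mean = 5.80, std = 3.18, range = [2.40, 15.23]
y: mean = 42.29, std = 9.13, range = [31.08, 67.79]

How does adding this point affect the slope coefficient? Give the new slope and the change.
New slope β₁ = 2.8436 versus 3.2325 before: a change of -0.3889 (-12.0%).

The new point has HIGH LEVERAGE: x = 15.23 is far from the original mean x̄ = 60.11/12 ≈ 5.01 (original range [2.40, 7.61]).

Step 1: Update the sums with the new point (n goes from 12 to 13)
Σx  = 60.11 + 15.23 = 75.34
Σy  = 482.00 + 67.79 = 549.79
Σx² = 336.0401 + 15.23² = 336.0401 + 231.9529 = 567.9930
Σxy = 2527.3595 + 15.23×67.79 = 2527.3595 + 1032.4417 = 3559.8012

Step 2: Recompute the slope with b₁ = (nΣxy − ΣxΣy) / (nΣx² − (Σx)²)
Numerator   = 13×3559.8012 − 75.34×549.79 = 46277.4156 − 41421.1786 = 4856.2370
Denominator = 13×567.9930 − 75.34² = 7383.9090 − 5676.1156 = 1707.7934
b₁(new) = 4856.2370 / 1707.7934 = 2.8436

(Same formula on the original sums: (12×2527.3595 − 60.11×482.00) / (12×336.0401 − 60.11²) = 1355.2940 / 419.2691 = 3.2325, matching the given fit.)

Step 3: Change in slope
Δβ₁ = 2.8436 − 3.2325 = -0.3889
Relative change = -0.3889 / 3.2325 × 100% = -12.0%
→ the slope decreases when the point is added.

Because the point sits below the extension of the original line at a high-leverage x, it tilts the fit down.
In practice: check such a point for data-entry or measurement error; examine leverage (hᵢ) and Cook's distance rather than deleting it automatically.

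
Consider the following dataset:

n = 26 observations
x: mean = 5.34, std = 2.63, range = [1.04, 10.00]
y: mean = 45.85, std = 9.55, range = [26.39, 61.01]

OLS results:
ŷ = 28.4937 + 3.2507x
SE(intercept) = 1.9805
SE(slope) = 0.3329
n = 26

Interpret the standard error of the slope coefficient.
The slope 3.2507 is pinned down to within about ±0.3329 (one SE) by these data — relative uncertainty 10.2%, i.e. precise.

SE(β̂₁) = 0.3329 says: if we drew many samples of n = 26 from the same population and refit each time, the fitted slopes would scatter with a standard deviation of roughly 0.3329 around the true β₁.

Relative precision:
- SE / |β̂₁| = 0.3329 / 3.2507 = 10.2%
- Rule of thumb (under 20%: precise; 20% to under 50%: moderately precise; 50% or more: imprecise) → precise

Link to the t-test: t = β̂₁ / SE(β̂₁) = 3.2507 / 0.3329 = 9.7648, the statistic for H₀: β₁ = 0.

What drives SE(β̂₁): more residual scatter → larger SE.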